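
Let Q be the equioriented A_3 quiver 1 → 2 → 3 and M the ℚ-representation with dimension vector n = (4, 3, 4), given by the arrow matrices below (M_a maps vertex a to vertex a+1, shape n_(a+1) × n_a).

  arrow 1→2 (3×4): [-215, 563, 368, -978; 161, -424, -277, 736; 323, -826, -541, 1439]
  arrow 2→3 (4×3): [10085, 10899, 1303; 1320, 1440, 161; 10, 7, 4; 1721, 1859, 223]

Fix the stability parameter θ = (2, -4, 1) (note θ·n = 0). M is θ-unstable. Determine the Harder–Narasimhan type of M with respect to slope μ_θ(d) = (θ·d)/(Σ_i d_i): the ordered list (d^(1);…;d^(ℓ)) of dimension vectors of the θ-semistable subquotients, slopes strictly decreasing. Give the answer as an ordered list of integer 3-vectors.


Via rank(M_{q-1}∘⋯∘M_p): M ≅ I[1,1], I[1,3]^3, I[3,3].
μ_θ-semistable layers: μ^(1)=2; μ^(2)=1; μ^(3)=-1

((1, 0, 0); (0, 0, 4); (3, 3, 0))


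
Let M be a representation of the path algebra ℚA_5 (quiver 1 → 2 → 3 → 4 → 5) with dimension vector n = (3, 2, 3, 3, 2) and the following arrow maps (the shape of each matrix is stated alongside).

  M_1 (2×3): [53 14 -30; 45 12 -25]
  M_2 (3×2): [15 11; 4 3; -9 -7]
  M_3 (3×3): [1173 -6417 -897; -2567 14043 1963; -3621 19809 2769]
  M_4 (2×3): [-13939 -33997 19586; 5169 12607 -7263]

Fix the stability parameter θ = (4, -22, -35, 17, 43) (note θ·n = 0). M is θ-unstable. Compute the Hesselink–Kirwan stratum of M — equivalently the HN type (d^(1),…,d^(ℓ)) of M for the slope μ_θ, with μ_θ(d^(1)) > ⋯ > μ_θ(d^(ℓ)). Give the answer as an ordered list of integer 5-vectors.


Barcode: M ≅ I[1,1], I[1,3], I[1,5], I[3,3], I[4,4], I[4,5]. HN layers by μ_θ (5 steps, strictly decreasing):
  μ^(1)=43; μ^(2)=17; μ^(3)=4; μ^(4)=-53/3; μ^(5)=-35

((0, 0, 0, 0, 2); (0, 0, 0, 3, 0); (1, 0, 0, 0, 0); (2, 2, 2, 0, 0); (0, 0, 1, 0, 0))


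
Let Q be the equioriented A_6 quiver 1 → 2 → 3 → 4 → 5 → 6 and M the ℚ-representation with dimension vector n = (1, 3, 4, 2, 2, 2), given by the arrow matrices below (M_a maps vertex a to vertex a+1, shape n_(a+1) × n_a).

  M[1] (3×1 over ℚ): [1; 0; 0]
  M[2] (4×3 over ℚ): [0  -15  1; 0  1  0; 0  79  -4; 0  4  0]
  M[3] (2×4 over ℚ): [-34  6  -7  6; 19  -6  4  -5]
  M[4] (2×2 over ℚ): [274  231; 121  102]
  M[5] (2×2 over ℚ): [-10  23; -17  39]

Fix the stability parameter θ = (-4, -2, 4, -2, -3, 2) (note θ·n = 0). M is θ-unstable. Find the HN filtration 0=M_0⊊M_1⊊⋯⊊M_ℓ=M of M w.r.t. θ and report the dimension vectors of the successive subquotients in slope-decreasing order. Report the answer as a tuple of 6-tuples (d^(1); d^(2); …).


Barcode: M ≅ I[1,2], I[2,6]^2, I[3,3]^2. HN layers by μ_θ (5 steps, strictly decreasing):
  μ^(1)=4; μ^(2)=2; μ^(3)=-1/3; μ^(4)=-2; μ^(5)=-4

((0, 0, 2, 0, 0, 0); (0, 0, 0, 0, 0, 2); (0, 0, 2, 2, 2, 0); (0, 3, 0, 0, 0, 0); (1, 0, 0, 0, 0, 0))


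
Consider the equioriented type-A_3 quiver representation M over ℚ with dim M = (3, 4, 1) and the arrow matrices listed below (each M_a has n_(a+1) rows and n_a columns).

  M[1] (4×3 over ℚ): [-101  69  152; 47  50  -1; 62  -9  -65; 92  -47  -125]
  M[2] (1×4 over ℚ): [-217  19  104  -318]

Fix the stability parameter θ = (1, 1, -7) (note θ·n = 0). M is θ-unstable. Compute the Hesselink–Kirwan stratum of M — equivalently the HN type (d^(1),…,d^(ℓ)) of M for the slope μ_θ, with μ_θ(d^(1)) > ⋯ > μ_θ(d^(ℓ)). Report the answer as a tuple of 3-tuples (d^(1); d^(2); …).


Via rank(M_{q-1}∘⋯∘M_p): M ≅ I[1,2]^2, I[1,3], I[2,2].
μ_θ-semistable layers: μ^(1)=1; μ^(2)=-5/3

((2, 3, 0); (1, 1, 1))


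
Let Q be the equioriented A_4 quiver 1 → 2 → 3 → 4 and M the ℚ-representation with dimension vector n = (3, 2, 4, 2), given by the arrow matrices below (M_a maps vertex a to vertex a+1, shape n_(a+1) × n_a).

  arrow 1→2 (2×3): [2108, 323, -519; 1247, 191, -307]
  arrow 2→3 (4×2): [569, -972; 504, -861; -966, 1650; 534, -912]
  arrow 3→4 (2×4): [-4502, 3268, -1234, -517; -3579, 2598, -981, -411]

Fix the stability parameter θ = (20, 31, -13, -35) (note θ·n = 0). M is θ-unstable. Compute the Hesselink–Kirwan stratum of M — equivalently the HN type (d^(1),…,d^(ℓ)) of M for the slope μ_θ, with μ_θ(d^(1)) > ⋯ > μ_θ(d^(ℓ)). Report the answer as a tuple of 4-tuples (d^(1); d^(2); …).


Via rank(M_{q-1}∘⋯∘M_p): M ≅ I[1,1], I[1,3], I[1,4], I[3,3], I[3,4].
μ_θ-semistable layers: μ^(1)=20; μ^(2)=38/3; μ^(3)=3/4; μ^(4)=-13; μ^(5)=-24

((1, 0, 0, 0); (1, 1, 1, 0); (1, 1, 1, 1); (0, 0, 1, 0); (0, 0, 1, 1))


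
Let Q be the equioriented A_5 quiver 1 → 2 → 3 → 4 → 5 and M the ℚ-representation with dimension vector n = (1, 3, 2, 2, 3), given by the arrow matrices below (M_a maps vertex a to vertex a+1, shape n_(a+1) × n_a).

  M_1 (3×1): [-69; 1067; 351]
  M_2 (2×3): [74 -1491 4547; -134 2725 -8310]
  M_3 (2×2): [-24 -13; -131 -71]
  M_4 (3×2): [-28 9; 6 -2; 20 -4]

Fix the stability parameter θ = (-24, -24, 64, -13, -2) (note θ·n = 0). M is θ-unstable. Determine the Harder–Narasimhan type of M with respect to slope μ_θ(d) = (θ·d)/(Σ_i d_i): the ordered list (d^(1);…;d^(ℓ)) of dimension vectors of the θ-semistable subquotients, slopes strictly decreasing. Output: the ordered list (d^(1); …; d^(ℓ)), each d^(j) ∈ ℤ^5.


Via rank(M_{q-1}∘⋯∘M_p): M ≅ I[1,5], I[2,2], I[2,5], I[5,5].
μ_θ-semistable layers: μ^(1)=49/3; μ^(2)=-2; μ^(3)=-24

((0, 0, 2, 2, 2); (0, 0, 0, 0, 1); (1, 3, 0, 0, 0))


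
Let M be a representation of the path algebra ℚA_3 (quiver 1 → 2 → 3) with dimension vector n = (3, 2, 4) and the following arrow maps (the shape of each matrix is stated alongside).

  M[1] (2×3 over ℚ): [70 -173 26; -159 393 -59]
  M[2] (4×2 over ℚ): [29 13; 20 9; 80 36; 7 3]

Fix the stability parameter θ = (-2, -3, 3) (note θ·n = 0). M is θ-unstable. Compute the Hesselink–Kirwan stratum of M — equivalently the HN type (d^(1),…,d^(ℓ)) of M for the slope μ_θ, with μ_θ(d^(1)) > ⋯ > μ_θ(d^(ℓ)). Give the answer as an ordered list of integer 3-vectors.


Interval decomposition of M: I[1,1], I[1,3]^2, I[3,3]^2.
HN type (ℓ=3): μ^(1)=3; μ^(2)=-2; μ^(3)=-5/2

((0, 0, 4); (1, 0, 0); (2, 2, 0))


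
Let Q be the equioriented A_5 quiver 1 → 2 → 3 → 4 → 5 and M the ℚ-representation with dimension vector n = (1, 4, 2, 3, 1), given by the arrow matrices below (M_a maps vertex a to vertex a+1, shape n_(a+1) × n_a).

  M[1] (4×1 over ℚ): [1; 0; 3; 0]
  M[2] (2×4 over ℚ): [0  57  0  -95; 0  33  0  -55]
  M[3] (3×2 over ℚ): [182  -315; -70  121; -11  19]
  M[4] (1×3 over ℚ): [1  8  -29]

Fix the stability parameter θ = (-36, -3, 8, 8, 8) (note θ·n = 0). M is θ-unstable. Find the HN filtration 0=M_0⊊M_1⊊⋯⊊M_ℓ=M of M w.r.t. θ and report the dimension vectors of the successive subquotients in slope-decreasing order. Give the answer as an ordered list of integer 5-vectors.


Barcode: M ≅ I[1,2], I[2,2]^2, I[2,5], I[3,4], I[4,4]. HN layers by μ_θ (3 steps, strictly decreasing):
  μ^(1)=8; μ^(2)=-3; μ^(3)=-36

((0, 0, 2, 3, 1); (0, 4, 0, 0, 0); (1, 0, 0, 0, 0))


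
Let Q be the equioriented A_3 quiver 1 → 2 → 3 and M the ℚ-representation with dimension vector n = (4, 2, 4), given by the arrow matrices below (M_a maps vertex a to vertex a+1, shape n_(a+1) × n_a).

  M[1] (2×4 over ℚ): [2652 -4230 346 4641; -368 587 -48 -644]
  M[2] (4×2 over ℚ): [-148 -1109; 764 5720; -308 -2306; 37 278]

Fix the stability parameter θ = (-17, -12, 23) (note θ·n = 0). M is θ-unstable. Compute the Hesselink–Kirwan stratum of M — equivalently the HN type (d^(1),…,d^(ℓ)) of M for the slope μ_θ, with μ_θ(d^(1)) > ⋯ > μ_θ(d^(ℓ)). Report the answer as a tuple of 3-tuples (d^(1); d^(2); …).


Via rank(M_{q-1}∘⋯∘M_p): M ≅ I[1,1]^2, I[1,3]^2, I[3,3]^2.
μ_θ-semistable layers: μ^(1)=23; μ^(2)=-12; μ^(3)=-17

((0, 0, 4); (0, 2, 0); (4, 0, 0))


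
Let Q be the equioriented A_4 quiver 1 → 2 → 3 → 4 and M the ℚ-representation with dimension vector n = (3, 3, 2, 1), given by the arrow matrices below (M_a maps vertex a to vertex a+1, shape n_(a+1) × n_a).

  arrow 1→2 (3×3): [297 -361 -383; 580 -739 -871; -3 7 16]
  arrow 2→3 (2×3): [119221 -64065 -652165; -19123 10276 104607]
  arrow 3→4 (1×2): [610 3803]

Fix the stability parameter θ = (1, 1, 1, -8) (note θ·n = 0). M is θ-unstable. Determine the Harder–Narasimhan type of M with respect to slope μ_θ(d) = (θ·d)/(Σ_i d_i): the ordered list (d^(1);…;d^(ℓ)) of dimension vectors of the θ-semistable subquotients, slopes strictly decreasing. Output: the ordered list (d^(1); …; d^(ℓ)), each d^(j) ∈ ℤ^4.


Via rank(M_{q-1}∘⋯∘M_p): M ≅ I[1,2], I[1,3], I[1,4].
μ_θ-semistable layers: μ^(1)=1; μ^(2)=-5/4

((2, 2, 1, 0); (1, 1, 1, 1))


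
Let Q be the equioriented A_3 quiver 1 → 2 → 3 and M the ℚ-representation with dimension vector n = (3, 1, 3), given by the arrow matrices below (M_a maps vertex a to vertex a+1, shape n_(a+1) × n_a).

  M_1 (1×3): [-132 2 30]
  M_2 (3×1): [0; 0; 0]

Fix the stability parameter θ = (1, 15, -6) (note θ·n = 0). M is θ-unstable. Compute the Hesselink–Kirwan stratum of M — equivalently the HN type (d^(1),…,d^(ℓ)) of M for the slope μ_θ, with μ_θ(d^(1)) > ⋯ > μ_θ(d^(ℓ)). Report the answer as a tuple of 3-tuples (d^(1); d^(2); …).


Via rank(M_{q-1}∘⋯∘M_p): M ≅ I[1,1]^2, I[1,2], I[3,3]^3.
μ_θ-semistable layers: μ^(1)=15; μ^(2)=1; μ^(3)=-6

((0, 1, 0); (3, 0, 0); (0, 0, 3))


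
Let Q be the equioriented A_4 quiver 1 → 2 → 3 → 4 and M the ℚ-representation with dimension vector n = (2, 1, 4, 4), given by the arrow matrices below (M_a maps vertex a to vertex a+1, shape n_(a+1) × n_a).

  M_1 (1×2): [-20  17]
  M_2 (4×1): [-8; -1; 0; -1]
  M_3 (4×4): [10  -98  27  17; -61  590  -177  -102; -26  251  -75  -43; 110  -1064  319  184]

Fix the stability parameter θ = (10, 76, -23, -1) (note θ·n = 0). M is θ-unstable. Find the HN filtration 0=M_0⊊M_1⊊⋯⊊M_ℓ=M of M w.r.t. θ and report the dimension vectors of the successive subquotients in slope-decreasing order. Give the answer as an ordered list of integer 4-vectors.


Via rank(M_{q-1}∘⋯∘M_p): M ≅ I[1,1], I[1,4], I[3,4]^3.
μ_θ-semistable layers: μ^(1)=52/3; μ^(2)=10; μ^(3)=-1; μ^(4)=-23

((0, 1, 1, 1); (2, 0, 0, 0); (0, 0, 0, 3); (0, 0, 3, 0))


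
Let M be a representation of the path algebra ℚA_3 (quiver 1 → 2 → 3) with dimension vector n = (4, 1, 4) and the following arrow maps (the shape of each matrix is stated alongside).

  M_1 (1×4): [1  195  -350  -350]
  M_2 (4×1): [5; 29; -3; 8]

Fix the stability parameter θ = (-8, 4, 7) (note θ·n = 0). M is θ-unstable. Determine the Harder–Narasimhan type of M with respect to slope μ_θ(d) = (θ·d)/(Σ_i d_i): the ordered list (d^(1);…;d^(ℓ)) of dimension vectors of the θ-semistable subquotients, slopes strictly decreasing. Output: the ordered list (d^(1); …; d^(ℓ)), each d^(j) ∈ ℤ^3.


Barcode: M ≅ I[1,1]^3, I[1,3], I[3,3]^3. HN layers by μ_θ (3 steps, strictly decreasing):
  μ^(1)=7; μ^(2)=4; μ^(3)=-8

((0, 0, 4); (0, 1, 0); (4, 0, 0))


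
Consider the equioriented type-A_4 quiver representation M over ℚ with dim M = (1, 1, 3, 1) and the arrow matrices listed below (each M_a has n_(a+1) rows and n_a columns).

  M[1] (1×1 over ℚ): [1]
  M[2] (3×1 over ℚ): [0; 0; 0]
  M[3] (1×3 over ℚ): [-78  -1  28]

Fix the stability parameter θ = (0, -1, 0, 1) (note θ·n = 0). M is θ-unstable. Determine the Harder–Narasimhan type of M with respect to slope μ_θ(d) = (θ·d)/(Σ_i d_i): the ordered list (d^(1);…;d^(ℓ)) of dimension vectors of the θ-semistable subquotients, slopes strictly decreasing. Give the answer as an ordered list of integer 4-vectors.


Via rank(M_{q-1}∘⋯∘M_p): M ≅ I[1,2], I[3,3]^2, I[3,4].
μ_θ-semistable layers: μ^(1)=1; μ^(2)=0; μ^(3)=-1/2

((0, 0, 0, 1); (0, 0, 3, 0); (1, 1, 0, 0))


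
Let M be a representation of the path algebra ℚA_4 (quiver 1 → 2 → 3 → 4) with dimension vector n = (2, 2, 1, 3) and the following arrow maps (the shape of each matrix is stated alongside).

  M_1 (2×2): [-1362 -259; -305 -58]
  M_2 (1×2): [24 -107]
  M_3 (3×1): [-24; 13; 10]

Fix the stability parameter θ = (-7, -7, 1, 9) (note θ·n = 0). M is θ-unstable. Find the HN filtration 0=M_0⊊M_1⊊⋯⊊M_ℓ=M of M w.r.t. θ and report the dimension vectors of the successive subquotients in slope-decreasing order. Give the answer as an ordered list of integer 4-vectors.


Barcode: M ≅ I[1,2], I[1,4], I[4,4]^2. HN layers by μ_θ (3 steps, strictly decreasing):
  μ^(1)=9; μ^(2)=1; μ^(3)=-7

((0, 0, 0, 3); (0, 0, 1, 0); (2, 2, 0, 0))


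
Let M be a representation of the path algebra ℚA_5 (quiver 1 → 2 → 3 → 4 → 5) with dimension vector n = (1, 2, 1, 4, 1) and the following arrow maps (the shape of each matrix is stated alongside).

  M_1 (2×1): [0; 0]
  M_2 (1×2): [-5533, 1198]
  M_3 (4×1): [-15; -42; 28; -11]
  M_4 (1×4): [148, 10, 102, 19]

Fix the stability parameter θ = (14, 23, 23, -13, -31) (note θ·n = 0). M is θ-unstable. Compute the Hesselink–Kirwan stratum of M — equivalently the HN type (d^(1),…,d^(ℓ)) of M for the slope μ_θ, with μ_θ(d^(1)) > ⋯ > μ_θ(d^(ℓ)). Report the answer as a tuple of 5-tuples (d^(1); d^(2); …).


Barcode: M ≅ I[1,1], I[2,2], I[2,5], I[4,4]^3. HN layers by μ_θ (4 steps, strictly decreasing):
  μ^(1)=23; μ^(2)=14; μ^(3)=1/2; μ^(4)=-13

((0, 1, 0, 0, 0); (1, 0, 0, 0, 0); (0, 1, 1, 1, 1); (0, 0, 0, 3, 0))


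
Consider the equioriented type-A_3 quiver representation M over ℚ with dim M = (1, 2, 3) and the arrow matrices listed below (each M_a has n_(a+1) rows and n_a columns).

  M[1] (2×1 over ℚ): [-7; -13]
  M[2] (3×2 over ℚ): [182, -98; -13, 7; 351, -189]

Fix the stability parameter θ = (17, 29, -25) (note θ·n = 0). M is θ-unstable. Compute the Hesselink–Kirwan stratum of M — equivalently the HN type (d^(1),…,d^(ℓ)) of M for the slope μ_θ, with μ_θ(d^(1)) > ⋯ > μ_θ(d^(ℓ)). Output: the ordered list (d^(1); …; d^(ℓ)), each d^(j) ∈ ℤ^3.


Barcode: M ≅ I[1,2], I[2,3], I[3,3]^2. HN layers by μ_θ (4 steps, strictly decreasing):
  μ^(1)=29; μ^(2)=17; μ^(3)=2; μ^(4)=-25

((0, 1, 0); (1, 0, 0); (0, 1, 1); (0, 0, 2))


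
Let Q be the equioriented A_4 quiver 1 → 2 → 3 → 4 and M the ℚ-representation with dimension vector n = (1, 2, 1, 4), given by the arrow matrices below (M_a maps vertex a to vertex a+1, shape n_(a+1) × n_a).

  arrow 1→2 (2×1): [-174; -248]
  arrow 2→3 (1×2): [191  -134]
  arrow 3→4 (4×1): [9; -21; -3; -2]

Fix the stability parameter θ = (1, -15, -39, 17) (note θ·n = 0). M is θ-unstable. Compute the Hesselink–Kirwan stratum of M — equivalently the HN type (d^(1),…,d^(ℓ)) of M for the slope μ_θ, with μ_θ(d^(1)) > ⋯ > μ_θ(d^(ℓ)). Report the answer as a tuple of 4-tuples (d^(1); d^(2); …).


Via rank(M_{q-1}∘⋯∘M_p): M ≅ I[1,4], I[2,2], I[4,4]^3.
μ_θ-semistable layers: μ^(1)=17; μ^(2)=-15; μ^(3)=-53/3

((0, 0, 0, 4); (0, 1, 0, 0); (1, 1, 1, 0))


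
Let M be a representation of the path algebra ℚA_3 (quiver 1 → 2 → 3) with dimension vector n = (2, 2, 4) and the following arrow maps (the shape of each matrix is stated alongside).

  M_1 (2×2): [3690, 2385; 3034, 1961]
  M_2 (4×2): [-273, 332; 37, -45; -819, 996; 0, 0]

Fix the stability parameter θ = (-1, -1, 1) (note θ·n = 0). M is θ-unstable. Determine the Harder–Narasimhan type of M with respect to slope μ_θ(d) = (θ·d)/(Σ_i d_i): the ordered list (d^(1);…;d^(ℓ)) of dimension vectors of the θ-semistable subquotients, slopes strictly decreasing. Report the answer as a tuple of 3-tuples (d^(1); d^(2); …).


Barcode: M ≅ I[1,1], I[1,3], I[2,3], I[3,3]^2. HN layers by μ_θ (2 steps, strictly decreasing):
  μ^(1)=1; μ^(2)=-1

((0, 0, 4); (2, 2, 0))


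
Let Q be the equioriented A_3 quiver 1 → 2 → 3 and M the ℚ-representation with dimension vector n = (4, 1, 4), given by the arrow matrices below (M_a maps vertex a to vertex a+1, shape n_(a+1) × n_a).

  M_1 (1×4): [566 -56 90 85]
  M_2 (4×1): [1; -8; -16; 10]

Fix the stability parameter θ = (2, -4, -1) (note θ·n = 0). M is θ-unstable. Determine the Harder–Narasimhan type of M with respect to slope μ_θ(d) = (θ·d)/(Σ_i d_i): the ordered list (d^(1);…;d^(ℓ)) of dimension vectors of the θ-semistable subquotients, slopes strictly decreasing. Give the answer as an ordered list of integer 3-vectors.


Via rank(M_{q-1}∘⋯∘M_p): M ≅ I[1,1]^3, I[1,3], I[3,3]^3.
μ_θ-semistable layers: μ^(1)=2; μ^(2)=-1

((3, 0, 0); (1, 1, 4))


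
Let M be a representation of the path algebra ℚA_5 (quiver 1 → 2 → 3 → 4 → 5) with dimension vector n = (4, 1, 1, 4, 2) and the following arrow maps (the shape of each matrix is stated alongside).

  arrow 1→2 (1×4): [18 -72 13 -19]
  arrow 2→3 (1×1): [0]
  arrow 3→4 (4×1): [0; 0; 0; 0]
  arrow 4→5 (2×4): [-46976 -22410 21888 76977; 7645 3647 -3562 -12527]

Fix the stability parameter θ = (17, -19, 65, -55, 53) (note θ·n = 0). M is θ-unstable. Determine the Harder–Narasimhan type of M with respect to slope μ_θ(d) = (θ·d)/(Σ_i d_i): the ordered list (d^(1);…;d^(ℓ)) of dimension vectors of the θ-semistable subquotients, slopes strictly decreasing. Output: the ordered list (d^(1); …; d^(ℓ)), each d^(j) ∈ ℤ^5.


Via rank(M_{q-1}∘⋯∘M_p): M ≅ I[1,1]^3, I[1,2], I[3,3], I[4,4]^2, I[4,5]^2.
μ_θ-semistable layers: μ^(1)=65; μ^(2)=53; μ^(3)=17; μ^(4)=-1; μ^(5)=-55

((0, 0, 1, 0, 0); (0, 0, 0, 0, 2); (3, 0, 0, 0, 0); (1, 1, 0, 0, 0); (0, 0, 0, 4, 0))


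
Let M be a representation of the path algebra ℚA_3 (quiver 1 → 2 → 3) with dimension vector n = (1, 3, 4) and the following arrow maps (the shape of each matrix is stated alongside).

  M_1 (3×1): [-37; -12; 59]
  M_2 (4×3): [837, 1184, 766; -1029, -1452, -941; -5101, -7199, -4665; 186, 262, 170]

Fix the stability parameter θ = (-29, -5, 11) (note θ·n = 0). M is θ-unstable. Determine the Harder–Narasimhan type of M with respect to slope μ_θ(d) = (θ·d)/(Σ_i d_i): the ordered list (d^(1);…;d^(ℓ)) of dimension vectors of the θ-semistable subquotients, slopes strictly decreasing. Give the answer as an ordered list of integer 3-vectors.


Barcode: M ≅ I[1,3], I[2,3]^2, I[3,3]. HN layers by μ_θ (3 steps, strictly decreasing):
  μ^(1)=11; μ^(2)=-5; μ^(3)=-29

((0, 0, 4); (0, 3, 0); (1, 0, 0))


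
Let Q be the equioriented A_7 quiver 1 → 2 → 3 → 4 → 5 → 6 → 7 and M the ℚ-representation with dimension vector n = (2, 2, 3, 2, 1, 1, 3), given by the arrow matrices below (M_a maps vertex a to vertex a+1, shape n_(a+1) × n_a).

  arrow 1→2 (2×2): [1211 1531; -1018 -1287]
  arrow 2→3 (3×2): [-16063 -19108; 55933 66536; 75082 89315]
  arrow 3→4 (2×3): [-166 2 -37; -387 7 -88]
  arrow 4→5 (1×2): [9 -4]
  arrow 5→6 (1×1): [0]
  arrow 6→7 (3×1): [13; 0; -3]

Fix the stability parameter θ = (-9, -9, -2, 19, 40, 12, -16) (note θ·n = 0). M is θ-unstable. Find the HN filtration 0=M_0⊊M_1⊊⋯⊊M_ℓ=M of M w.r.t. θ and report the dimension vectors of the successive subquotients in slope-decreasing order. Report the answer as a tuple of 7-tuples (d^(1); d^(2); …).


Interval decomposition of M: I[1,3], I[1,5], I[3,4], I[6,7], I[7,7]^2.
HN type (ℓ=5): μ^(1)=40; μ^(2)=19; μ^(3)=-2; μ^(4)=-9; μ^(5)=-16

((0, 0, 0, 0, 1, 0, 0); (0, 0, 0, 2, 0, 0, 0); (0, 0, 3, 0, 0, 1, 1); (2, 2, 0, 0, 0, 0, 0); (0, 0, 0, 0, 0, 0, 2))


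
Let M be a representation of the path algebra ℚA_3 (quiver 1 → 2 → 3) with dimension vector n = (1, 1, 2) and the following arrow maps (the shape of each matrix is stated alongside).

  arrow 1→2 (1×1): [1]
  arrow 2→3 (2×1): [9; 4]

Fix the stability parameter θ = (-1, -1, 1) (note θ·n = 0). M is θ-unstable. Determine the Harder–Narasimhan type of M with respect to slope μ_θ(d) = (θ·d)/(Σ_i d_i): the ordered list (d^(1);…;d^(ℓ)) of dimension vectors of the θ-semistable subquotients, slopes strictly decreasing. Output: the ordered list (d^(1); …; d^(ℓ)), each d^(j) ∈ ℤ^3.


Barcode: M ≅ I[1,3], I[3,3]. HN layers by μ_θ (2 steps, strictly decreasing):
  μ^(1)=1; μ^(2)=-1

((0, 0, 2); (1, 1, 0))


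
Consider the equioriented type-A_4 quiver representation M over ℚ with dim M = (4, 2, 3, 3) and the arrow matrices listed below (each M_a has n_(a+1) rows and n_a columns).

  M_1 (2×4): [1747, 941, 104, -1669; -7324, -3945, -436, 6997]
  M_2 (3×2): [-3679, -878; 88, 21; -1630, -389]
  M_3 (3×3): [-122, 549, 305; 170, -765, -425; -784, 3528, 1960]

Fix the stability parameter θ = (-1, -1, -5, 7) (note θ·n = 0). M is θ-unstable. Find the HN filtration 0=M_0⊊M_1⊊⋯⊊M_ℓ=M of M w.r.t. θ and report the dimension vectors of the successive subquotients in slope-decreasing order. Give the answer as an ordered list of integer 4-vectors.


Via rank(M_{q-1}∘⋯∘M_p): M ≅ I[1,1]^2, I[1,3]^2, I[3,4], I[4,4]^2.
μ_θ-semistable layers: μ^(1)=7; μ^(2)=-1; μ^(3)=-7/3; μ^(4)=-5

((0, 0, 0, 3); (2, 0, 0, 0); (2, 2, 2, 0); (0, 0, 1, 0))


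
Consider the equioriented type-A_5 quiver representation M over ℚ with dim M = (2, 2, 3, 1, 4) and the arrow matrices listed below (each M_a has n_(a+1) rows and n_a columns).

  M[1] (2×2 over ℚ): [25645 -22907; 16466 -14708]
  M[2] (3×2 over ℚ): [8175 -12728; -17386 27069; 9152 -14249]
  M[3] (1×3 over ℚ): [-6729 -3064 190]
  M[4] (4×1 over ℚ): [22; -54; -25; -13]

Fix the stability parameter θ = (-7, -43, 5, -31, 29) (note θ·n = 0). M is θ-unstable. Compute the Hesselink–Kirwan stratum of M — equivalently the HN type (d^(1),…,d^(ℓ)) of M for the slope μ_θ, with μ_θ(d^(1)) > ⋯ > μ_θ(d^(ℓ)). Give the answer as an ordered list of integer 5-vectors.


Via rank(M_{q-1}∘⋯∘M_p): M ≅ I[1,3], I[1,5], I[3,3], I[5,5]^3.
μ_θ-semistable layers: μ^(1)=29; μ^(2)=5; μ^(3)=-13; μ^(4)=-25

((0, 0, 0, 0, 4); (0, 0, 2, 0, 0); (0, 0, 1, 1, 0); (2, 2, 0, 0, 0))


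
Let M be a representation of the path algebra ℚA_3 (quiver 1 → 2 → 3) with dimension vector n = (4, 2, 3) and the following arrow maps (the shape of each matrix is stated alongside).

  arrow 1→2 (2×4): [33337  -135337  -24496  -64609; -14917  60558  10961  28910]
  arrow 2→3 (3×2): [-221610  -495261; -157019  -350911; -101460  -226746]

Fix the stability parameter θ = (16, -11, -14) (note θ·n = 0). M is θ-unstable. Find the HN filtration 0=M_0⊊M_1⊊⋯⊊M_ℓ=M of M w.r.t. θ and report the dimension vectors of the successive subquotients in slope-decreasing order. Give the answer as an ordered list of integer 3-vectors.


Via rank(M_{q-1}∘⋯∘M_p): M ≅ I[1,1]^2, I[1,3]^2, I[3,3].
μ_θ-semistable layers: μ^(1)=16; μ^(2)=-3; μ^(3)=-14

((2, 0, 0); (2, 2, 2); (0, 0, 1))


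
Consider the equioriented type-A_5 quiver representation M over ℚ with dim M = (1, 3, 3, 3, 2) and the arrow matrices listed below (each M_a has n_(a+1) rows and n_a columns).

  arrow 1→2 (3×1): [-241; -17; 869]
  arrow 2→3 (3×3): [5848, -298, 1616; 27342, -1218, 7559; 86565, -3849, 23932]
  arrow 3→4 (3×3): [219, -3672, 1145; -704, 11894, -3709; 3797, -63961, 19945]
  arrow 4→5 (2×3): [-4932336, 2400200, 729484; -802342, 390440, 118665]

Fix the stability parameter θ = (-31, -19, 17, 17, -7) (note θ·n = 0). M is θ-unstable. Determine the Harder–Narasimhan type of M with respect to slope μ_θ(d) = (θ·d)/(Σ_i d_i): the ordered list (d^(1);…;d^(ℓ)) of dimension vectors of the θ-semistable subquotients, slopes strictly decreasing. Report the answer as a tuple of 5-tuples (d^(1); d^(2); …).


Interval decomposition of M: I[1,5], I[2,4], I[2,5].
HN type (ℓ=4): μ^(1)=17; μ^(2)=9; μ^(3)=-19; μ^(4)=-31

((0, 0, 1, 1, 0); (0, 0, 2, 2, 2); (0, 3, 0, 0, 0); (1, 0, 0, 0, 0))


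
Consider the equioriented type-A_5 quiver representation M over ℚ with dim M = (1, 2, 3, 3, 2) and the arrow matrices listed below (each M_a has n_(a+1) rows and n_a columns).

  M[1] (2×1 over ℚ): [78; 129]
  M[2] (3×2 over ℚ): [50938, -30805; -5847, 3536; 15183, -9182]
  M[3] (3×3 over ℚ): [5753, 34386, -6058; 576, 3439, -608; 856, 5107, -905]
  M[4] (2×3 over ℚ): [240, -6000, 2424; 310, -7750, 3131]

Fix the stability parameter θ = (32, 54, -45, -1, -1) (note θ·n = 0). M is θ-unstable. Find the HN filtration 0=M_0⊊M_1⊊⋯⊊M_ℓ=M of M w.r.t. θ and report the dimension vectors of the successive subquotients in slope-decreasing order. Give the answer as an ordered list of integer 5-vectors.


Via rank(M_{q-1}∘⋯∘M_p): M ≅ I[1,4], I[2,5], I[3,4], I[5,5].
μ_θ-semistable layers: μ^(1)=10; μ^(2)=7/4; μ^(3)=-1; μ^(4)=-45

((1, 1, 1, 1, 0); (0, 1, 1, 1, 1); (0, 0, 0, 1, 1); (0, 0, 1, 0, 0))


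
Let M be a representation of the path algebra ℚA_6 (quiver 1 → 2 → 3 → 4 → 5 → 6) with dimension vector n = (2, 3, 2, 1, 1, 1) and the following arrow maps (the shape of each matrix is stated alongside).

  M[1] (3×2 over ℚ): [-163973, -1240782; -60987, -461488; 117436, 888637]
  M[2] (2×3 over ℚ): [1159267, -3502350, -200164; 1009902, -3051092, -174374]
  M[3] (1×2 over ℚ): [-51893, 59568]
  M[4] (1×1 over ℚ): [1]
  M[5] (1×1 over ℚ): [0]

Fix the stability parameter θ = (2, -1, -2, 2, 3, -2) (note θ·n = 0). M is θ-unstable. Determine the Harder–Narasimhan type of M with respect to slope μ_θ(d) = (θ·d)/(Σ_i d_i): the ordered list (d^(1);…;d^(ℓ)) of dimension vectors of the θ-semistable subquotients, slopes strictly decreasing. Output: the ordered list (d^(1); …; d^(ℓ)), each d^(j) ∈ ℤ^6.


Interval decomposition of M: I[1,3], I[1,5], I[2,2], I[6,6].
HN type (ℓ=5): μ^(1)=3; μ^(2)=2; μ^(3)=-1/3; μ^(4)=-1; μ^(5)=-2

((0, 0, 0, 0, 1, 0); (0, 0, 0, 1, 0, 0); (2, 2, 2, 0, 0, 0); (0, 1, 0, 0, 0, 0); (0, 0, 0, 0, 0, 1))


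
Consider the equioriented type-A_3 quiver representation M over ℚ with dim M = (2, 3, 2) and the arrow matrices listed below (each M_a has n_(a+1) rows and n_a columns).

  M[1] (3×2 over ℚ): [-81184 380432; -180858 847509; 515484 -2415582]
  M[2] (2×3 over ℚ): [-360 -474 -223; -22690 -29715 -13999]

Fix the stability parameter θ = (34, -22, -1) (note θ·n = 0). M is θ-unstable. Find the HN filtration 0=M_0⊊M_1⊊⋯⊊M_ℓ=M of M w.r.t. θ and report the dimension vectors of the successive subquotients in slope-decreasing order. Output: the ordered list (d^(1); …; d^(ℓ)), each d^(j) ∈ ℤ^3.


Barcode: M ≅ I[1,1], I[1,3], I[2,2], I[2,3]. HN layers by μ_θ (4 steps, strictly decreasing):
  μ^(1)=34; μ^(2)=11/3; μ^(3)=-1; μ^(4)=-22

((1, 0, 0); (1, 1, 1); (0, 0, 1); (0, 2, 0))


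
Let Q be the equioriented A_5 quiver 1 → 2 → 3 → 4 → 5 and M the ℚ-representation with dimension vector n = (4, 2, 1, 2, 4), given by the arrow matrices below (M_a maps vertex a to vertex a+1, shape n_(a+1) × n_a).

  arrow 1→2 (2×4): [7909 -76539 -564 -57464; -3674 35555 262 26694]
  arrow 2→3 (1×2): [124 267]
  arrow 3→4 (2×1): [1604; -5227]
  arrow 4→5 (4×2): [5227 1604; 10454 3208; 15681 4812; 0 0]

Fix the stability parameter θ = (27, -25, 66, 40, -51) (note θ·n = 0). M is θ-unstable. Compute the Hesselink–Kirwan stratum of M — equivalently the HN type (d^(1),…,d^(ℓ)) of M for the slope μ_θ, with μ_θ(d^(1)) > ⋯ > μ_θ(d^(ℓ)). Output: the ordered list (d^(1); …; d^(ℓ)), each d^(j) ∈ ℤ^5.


Barcode: M ≅ I[1,1]^2, I[1,2], I[1,4], I[4,5], I[5,5]^3. HN layers by μ_θ (5 steps, strictly decreasing):
  μ^(1)=53; μ^(2)=27; μ^(3)=1; μ^(4)=-11/2; μ^(5)=-51

((0, 0, 1, 1, 0); (2, 0, 0, 0, 0); (2, 2, 0, 0, 0); (0, 0, 0, 1, 1); (0, 0, 0, 0, 3))


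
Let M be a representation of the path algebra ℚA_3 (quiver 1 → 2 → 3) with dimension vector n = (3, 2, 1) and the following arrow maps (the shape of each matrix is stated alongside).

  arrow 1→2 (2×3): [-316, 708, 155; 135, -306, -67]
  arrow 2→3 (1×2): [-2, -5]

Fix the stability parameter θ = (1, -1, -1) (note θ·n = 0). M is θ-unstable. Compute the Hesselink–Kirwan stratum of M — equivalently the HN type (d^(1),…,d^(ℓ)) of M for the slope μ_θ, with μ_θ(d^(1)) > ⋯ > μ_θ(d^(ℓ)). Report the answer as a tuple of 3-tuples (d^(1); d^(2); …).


Via rank(M_{q-1}∘⋯∘M_p): M ≅ I[1,1], I[1,2], I[1,3].
μ_θ-semistable layers: μ^(1)=1; μ^(2)=0; μ^(3)=-1/3

((1, 0, 0); (1, 1, 0); (1, 1, 1))


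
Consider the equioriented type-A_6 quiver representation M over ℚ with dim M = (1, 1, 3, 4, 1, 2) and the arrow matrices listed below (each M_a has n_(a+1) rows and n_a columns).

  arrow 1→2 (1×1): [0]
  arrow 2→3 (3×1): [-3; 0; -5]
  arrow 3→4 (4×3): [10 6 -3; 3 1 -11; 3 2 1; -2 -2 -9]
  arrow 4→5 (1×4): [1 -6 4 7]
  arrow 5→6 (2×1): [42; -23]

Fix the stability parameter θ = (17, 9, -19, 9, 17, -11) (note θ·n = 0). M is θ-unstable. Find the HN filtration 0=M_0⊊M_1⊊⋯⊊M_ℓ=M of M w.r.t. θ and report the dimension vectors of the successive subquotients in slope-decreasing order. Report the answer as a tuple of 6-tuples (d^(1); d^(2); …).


Via rank(M_{q-1}∘⋯∘M_p): M ≅ I[1,1], I[2,6], I[3,4]^2, I[4,4], I[6,6].
μ_θ-semistable layers: μ^(1)=17; μ^(2)=9; μ^(3)=5; μ^(4)=-5; μ^(5)=-11; μ^(6)=-19

((1, 0, 0, 0, 0, 0); (0, 0, 0, 3, 0, 0); (0, 0, 0, 1, 1, 1); (0, 1, 1, 0, 0, 0); (0, 0, 0, 0, 0, 1); (0, 0, 2, 0, 0, 0))


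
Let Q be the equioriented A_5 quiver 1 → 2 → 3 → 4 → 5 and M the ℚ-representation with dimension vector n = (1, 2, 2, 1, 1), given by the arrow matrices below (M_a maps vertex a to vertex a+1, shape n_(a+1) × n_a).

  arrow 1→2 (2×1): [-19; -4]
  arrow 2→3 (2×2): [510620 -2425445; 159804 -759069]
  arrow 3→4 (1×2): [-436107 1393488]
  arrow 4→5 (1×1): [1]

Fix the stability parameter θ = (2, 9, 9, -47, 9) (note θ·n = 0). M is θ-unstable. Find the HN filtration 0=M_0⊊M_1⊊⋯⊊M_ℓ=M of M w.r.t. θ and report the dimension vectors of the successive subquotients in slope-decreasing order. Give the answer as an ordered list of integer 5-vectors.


Via rank(M_{q-1}∘⋯∘M_p): M ≅ I[1,2], I[2,5], I[3,3].
μ_θ-semistable layers: μ^(1)=9; μ^(2)=2; μ^(3)=-29/3

((0, 1, 1, 0, 1); (1, 0, 0, 0, 0); (0, 1, 1, 1, 0))


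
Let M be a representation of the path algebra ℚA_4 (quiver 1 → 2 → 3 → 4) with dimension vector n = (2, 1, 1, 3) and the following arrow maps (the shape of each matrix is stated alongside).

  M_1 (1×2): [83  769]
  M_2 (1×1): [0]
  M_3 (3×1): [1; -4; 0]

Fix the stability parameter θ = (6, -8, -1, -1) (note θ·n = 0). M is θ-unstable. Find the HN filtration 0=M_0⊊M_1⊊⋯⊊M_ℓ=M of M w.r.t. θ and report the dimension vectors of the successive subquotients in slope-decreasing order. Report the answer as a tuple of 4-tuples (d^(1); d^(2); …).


Via rank(M_{q-1}∘⋯∘M_p): M ≅ I[1,1], I[1,2], I[3,4], I[4,4]^2.
μ_θ-semistable layers: μ^(1)=6; μ^(2)=-1

((1, 0, 0, 0); (1, 1, 1, 3))


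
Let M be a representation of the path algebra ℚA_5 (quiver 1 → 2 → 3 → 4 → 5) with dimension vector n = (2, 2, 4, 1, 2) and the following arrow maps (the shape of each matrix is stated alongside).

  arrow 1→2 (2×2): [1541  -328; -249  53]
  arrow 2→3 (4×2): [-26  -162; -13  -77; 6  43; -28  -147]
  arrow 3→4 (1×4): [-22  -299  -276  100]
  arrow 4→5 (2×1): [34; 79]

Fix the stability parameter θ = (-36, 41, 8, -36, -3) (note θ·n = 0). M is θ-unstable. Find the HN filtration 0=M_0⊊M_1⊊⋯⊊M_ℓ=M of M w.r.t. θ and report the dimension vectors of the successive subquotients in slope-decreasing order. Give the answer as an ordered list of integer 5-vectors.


Interval decomposition of M: I[1,3], I[1,5], I[3,3]^2, I[5,5].
HN type (ℓ=5): μ^(1)=49/2; μ^(2)=8; μ^(3)=5/2; μ^(4)=-3; μ^(5)=-36

((0, 1, 1, 0, 0); (0, 0, 2, 0, 0); (0, 1, 1, 1, 1); (0, 0, 0, 0, 1); (2, 0, 0, 0, 0))


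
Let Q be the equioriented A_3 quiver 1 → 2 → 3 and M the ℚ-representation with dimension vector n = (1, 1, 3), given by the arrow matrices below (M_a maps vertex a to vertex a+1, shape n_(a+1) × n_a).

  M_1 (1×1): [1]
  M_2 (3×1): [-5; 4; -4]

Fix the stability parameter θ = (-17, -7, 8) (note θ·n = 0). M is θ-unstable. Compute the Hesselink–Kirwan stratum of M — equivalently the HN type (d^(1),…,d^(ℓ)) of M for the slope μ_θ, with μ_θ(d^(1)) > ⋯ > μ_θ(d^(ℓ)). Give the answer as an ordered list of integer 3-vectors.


Barcode: M ≅ I[1,3], I[3,3]^2. HN layers by μ_θ (3 steps, strictly decreasing):
  μ^(1)=8; μ^(2)=-7; μ^(3)=-17

((0, 0, 3); (0, 1, 0); (1, 0, 0))


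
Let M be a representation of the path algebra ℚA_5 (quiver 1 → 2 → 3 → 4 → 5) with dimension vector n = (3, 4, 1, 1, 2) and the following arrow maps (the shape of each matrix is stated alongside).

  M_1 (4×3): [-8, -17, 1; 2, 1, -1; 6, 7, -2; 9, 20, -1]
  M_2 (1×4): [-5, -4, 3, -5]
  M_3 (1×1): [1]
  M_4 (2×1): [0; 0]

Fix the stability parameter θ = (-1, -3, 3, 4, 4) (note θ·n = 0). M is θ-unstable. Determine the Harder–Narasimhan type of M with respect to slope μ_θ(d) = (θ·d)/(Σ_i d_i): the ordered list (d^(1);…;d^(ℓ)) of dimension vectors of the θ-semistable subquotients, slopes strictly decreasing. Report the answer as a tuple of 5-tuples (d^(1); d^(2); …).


Via rank(M_{q-1}∘⋯∘M_p): M ≅ I[1,2]^2, I[1,4], I[2,2], I[5,5]^2.
μ_θ-semistable layers: μ^(1)=4; μ^(2)=3; μ^(3)=-2; μ^(4)=-3

((0, 0, 0, 1, 2); (0, 0, 1, 0, 0); (3, 3, 0, 0, 0); (0, 1, 0, 0, 0))


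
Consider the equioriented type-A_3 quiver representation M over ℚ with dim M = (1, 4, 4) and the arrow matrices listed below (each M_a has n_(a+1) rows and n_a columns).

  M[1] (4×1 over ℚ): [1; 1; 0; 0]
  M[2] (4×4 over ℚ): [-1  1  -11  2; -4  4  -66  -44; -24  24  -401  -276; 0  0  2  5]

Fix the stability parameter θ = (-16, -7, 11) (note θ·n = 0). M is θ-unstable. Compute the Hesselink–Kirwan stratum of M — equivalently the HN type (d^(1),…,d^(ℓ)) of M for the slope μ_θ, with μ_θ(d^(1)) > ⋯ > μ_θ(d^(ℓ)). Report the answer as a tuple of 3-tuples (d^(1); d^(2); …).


Barcode: M ≅ I[1,2], I[2,3]^3, I[3,3]. HN layers by μ_θ (3 steps, strictly decreasing):
  μ^(1)=11; μ^(2)=-7; μ^(3)=-16

((0, 0, 4); (0, 4, 0); (1, 0, 0))


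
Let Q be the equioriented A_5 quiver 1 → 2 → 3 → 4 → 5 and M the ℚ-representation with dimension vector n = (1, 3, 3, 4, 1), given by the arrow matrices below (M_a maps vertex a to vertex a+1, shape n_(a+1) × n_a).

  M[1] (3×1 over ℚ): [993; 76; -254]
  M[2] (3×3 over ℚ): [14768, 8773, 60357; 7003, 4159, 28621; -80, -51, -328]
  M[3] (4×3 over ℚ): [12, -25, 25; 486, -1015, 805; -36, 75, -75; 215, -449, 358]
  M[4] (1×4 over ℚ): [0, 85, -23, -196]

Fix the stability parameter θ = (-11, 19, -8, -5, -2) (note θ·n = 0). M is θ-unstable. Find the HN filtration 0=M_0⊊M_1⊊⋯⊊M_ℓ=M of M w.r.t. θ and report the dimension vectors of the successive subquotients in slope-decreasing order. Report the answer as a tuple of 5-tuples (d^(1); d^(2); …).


Interval decomposition of M: I[1,4], I[2,3], I[2,5], I[4,4]^2.
HN type (ℓ=5): μ^(1)=11/2; μ^(2)=2; μ^(3)=1; μ^(4)=-5; μ^(5)=-11

((0, 1, 1, 0, 0); (0, 1, 1, 1, 0); (0, 1, 1, 1, 1); (0, 0, 0, 2, 0); (1, 0, 0, 0, 0))


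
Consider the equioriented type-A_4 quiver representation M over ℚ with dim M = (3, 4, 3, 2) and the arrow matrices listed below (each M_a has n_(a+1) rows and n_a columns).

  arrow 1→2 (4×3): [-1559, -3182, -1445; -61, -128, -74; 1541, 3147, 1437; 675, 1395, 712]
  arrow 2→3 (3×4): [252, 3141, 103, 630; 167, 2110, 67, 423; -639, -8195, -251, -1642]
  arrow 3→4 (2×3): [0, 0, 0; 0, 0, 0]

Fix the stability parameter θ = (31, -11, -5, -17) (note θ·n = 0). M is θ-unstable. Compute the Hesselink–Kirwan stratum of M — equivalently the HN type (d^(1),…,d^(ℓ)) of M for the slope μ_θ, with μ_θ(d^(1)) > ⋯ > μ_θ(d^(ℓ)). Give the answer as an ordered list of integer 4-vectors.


Via rank(M_{q-1}∘⋯∘M_p): M ≅ I[1,3]^3, I[2,2], I[4,4]^2.
μ_θ-semistable layers: μ^(1)=5; μ^(2)=-11; μ^(3)=-17

((3, 3, 3, 0); (0, 1, 0, 0); (0, 0, 0, 2))


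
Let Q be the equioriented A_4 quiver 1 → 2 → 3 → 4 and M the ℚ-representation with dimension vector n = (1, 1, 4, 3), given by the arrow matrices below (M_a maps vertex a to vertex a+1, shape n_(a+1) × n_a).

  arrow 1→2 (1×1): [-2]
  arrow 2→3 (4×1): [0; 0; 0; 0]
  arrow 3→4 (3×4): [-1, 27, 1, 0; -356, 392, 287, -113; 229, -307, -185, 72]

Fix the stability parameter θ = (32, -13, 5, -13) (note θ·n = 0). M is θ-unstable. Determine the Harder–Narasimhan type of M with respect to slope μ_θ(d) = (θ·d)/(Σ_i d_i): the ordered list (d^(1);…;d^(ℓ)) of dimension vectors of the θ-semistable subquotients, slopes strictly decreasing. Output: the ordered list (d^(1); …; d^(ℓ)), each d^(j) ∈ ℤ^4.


Interval decomposition of M: I[1,2], I[3,3], I[3,4]^3.
HN type (ℓ=3): μ^(1)=19/2; μ^(2)=5; μ^(3)=-4

((1, 1, 0, 0); (0, 0, 1, 0); (0, 0, 3, 3))


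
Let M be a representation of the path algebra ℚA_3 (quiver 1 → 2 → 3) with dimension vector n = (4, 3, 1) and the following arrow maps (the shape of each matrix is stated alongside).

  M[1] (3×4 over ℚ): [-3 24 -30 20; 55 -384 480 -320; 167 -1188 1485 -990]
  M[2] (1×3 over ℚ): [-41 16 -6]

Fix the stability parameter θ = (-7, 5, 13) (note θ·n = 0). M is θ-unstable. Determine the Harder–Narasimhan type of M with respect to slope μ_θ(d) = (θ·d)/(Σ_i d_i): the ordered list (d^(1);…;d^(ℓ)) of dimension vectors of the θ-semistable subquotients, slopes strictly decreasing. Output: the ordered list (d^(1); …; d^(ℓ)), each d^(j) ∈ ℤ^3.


Interval decomposition of M: I[1,1]^2, I[1,2], I[1,3], I[2,2].
HN type (ℓ=3): μ^(1)=13; μ^(2)=5; μ^(3)=-7

((0, 0, 1); (0, 3, 0); (4, 0, 0))


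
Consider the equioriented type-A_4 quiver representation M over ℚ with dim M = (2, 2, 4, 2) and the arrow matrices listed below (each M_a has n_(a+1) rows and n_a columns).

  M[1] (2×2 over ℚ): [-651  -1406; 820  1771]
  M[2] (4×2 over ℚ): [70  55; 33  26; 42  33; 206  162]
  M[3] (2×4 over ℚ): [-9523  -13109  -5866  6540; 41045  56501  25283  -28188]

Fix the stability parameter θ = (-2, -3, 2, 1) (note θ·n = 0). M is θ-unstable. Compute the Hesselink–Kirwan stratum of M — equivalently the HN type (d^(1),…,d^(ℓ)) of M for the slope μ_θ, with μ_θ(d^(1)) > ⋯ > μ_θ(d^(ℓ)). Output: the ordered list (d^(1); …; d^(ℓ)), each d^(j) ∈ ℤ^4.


Barcode: M ≅ I[1,4]^2, I[3,3]^2. HN layers by μ_θ (3 steps, strictly decreasing):
  μ^(1)=2; μ^(2)=3/2; μ^(3)=-5/2

((0, 0, 2, 0); (0, 0, 2, 2); (2, 2, 0, 0))


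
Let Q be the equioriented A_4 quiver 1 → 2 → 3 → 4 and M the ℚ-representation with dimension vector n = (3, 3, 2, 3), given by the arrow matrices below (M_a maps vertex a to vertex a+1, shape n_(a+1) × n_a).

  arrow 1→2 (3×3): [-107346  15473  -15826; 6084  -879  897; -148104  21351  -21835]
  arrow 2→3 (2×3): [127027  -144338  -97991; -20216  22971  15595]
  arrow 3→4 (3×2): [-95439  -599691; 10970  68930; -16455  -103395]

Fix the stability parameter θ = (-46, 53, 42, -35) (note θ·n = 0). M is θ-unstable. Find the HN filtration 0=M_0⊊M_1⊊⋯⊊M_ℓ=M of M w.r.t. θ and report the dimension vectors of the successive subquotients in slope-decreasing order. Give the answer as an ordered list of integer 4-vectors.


Interval decomposition of M: I[1,1], I[1,2], I[1,4], I[2,3], I[4,4]^2.
HN type (ℓ=5): μ^(1)=53; μ^(2)=95/2; μ^(3)=20; μ^(4)=-35; μ^(5)=-46

((0, 1, 0, 0); (0, 1, 1, 0); (0, 1, 1, 1); (0, 0, 0, 2); (3, 0, 0, 0))


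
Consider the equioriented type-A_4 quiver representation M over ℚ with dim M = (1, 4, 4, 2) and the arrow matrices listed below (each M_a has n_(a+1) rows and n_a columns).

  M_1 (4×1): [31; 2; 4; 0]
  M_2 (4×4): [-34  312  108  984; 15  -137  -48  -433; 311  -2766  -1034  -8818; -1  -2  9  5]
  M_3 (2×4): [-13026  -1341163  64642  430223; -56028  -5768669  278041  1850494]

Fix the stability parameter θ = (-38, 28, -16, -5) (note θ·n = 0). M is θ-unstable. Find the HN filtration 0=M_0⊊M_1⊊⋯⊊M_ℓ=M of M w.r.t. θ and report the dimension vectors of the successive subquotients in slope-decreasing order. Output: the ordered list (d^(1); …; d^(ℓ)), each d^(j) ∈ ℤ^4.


Barcode: M ≅ I[1,3], I[2,2], I[2,4]^2, I[3,3]. HN layers by μ_θ (5 steps, strictly decreasing):
  μ^(1)=28; μ^(2)=6; μ^(3)=7/3; μ^(4)=-16; μ^(5)=-38

((0, 1, 0, 0); (0, 1, 1, 0); (0, 2, 2, 2); (0, 0, 1, 0); (1, 0, 0, 0))
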